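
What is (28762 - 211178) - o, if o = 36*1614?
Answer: -240520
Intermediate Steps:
o = 58104
(28762 - 211178) - o = (28762 - 211178) - 1*58104 = -182416 - 58104 = -240520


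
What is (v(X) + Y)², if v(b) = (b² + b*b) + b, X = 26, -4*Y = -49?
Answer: 30924721/16 ≈ 1.9328e+6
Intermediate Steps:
Y = 49/4 (Y = -¼*(-49) = 49/4 ≈ 12.250)
v(b) = b + 2*b² (v(b) = (b² + b²) + b = 2*b² + b = b + 2*b²)
(v(X) + Y)² = (26*(1 + 2*26) + 49/4)² = (26*(1 + 52) + 49/4)² = (26*53 + 49/4)² = (1378 + 49/4)² = (5561/4)² = 30924721/16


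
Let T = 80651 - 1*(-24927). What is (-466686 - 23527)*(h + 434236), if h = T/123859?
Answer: -26365685750290326/123859 ≈ -2.1287e+11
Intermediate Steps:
T = 105578 (T = 80651 + 24927 = 105578)
h = 105578/123859 ≈ 0.85240
(-466686 - 23527)*(h + 434236) = (-466686 - 23527)*(105578/123859 + 434236) = -490213*53784142302/123859 = -26365685750290326/123859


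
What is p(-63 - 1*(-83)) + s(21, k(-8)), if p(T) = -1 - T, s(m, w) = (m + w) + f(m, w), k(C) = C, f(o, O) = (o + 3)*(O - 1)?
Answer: -224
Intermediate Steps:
f(o, O) = (-1 + O)*(3 + o) (f(o, O) = (3 + o)*(-1 + O) = (-1 + O)*(3 + o))
s(m, w) = -3 + 4*w + m*w (s(m, w) = (m + w) + (-3 - m + 3*w + w*m) = (m + w) + (-3 - m + 3*w + m*w) = -3 + 4*w + m*w)
p(-63 - 1*(-83)) + s(21, k(-8)) = (-1 - (-63 - 1*(-83))) + (-3 + 4*(-8) + 21*(-8)) = (-1 - (-63 + 83)) + (-3 - 32 - 168) = (-1 - 1*20) - 203 = (-1 - 20) - 203 = -21 - 203 = -224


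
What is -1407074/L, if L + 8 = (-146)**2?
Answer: -703537/10654 ≈ -66.035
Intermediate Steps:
L = 21308 (L = -8 + (-146)**2 = -8 + 21316 = 21308)
-1407074/L = -1407074/21308 = -1407074*1/21308 = -703537/10654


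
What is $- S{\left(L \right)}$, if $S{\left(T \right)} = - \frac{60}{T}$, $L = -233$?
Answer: $- \frac{60}{233} \approx -0.25751$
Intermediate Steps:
$- S{\left(L \right)} = - \frac{-60}{-233} = - \frac{\left(-60\right) \left(-1\right)}{233} = \left(-1\right) \frac{60}{233} = - \frac{60}{233}$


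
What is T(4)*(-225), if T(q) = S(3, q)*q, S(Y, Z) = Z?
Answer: -3600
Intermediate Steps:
T(q) = q² (T(q) = q*q = q²)
T(4)*(-225) = 4²*(-225) = 16*(-225) = -3600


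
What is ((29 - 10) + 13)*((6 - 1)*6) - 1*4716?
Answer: -3756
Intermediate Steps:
((29 - 10) + 13)*((6 - 1)*6) - 1*4716 = (19 + 13)*(5*6) - 4716 = 32*30 - 4716 = 960 - 4716 = -3756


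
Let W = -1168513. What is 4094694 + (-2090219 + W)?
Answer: 835962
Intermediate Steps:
4094694 + (-2090219 + W) = 4094694 + (-2090219 - 1168513) = 4094694 - 3258732 = 835962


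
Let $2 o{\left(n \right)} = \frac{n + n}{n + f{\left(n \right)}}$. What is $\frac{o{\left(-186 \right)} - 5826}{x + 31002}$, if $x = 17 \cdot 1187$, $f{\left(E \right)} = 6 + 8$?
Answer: $- \frac{500943}{4401566} \approx -0.11381$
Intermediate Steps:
$f{\left(E \right)} = 14$
$o{\left(n \right)} = \frac{n}{14 + n}$ ($o{\left(n \right)} = \frac{\left(n + n\right) \frac{1}{n + 14}}{2} = \frac{2 n \frac{1}{14 + n}}{2} = \frac{n}{14 + n}$)
$x = 20179$
$\frac{o{\left(-186 \right)} - 5826}{x + 31002} = \frac{- \frac{186}{14 - 186} - 5826}{20179 + 31002} = \frac{- \frac{186}{-172} - 5826}{51181} = \left(\left(-186\right) \left(- \frac{1}{172}\right) - 5826\right) \frac{1}{51181} = \left(\frac{93}{86} - 5826\right) \frac{1}{51181} = \left(- \frac{500943}{86}\right) \frac{1}{51181} = - \frac{500943}{4401566}$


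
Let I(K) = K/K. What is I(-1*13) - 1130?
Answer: -1129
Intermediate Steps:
I(K) = 1
I(-1*13) - 1130 = 1 - 1130 = -1129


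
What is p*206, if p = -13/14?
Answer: -1339/7 ≈ -191.29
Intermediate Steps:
p = -13/14 (p = -13*1/14 = -13/14 ≈ -0.92857)
p*206 = -13/14*206 = -1339/7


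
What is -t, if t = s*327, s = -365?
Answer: 119355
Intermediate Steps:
t = -119355 (t = -365*327 = -119355)
-t = -1*(-119355) = 119355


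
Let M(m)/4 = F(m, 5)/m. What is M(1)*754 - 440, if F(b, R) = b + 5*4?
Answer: 62896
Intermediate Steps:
F(b, R) = 20 + b (F(b, R) = b + 20 = 20 + b)
M(m) = 4*(20 + m)/m (M(m) = 4*((20 + m)/m) = 4*(20 + m)/m)
M(1)*754 - 440 = (4 + 80/1)*754 - 440 = (4 + 80*1)*754 - 440 = (4 + 80)*754 - 440 = 84*754 - 440 = 63336 - 440 = 62896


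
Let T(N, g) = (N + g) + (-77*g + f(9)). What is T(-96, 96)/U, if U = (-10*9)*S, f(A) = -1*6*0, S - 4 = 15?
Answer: 1232/285 ≈ 4.3228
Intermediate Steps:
S = 19 (S = 4 + 15 = 19)
f(A) = 0 (f(A) = -6*0 = 0)
T(N, g) = N - 76*g (T(N, g) = (N + g) + (-77*g + 0) = (N + g) - 77*g = N - 76*g)
U = -1710 (U = -10*9*19 = -90*19 = -1710)
T(-96, 96)/U = (-96 - 76*96)/(-1710) = (-96 - 7296)*(-1/1710) = -7392*(-1/1710) = 1232/285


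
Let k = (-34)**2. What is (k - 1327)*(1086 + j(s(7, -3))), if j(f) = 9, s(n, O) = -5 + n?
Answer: -187245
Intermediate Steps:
k = 1156
(k - 1327)*(1086 + j(s(7, -3))) = (1156 - 1327)*(1086 + 9) = -171*1095 = -187245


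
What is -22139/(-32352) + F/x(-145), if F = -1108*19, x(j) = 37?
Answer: -680255161/1197024 ≈ -568.29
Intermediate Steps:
F = -21052
-22139/(-32352) + F/x(-145) = -22139/(-32352) - 21052/37 = -22139*(-1/32352) - 21052*1/37 = 22139/32352 - 21052/37 = -680255161/1197024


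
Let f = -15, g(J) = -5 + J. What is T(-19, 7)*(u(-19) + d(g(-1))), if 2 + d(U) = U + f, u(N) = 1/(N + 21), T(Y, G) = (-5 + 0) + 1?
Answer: 90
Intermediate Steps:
T(Y, G) = -4 (T(Y, G) = -5 + 1 = -4)
u(N) = 1/(21 + N)
d(U) = -17 + U (d(U) = -2 + (U - 15) = -2 + (-15 + U) = -17 + U)
T(-19, 7)*(u(-19) + d(g(-1))) = -4*(1/(21 - 19) + (-17 + (-5 - 1))) = -4*(1/2 + (-17 - 6)) = -4*(½ - 23) = -4*(-45/2) = 90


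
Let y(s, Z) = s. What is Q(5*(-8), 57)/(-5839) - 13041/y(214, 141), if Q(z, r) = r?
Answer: -76158597/1249546 ≈ -60.949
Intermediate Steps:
Q(5*(-8), 57)/(-5839) - 13041/y(214, 141) = 57/(-5839) - 13041/214 = 57*(-1/5839) - 13041*1/214 = -57/5839 - 13041/214 = -76158597/1249546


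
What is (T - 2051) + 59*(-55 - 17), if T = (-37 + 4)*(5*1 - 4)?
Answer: -6332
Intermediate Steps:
T = -33 (T = -33*(5 - 4) = -33*1 = -33)
(T - 2051) + 59*(-55 - 17) = (-33 - 2051) + 59*(-55 - 17) = -2084 + 59*(-72) = -2084 - 4248 = -6332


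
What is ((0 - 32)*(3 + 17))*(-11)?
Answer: 7040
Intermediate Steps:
((0 - 32)*(3 + 17))*(-11) = -32*20*(-11) = -640*(-11) = 7040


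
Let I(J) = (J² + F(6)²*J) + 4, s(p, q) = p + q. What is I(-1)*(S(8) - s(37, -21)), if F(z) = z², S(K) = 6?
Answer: 12910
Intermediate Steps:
I(J) = 4 + J² + 1296*J (I(J) = (J² + (6²)²*J) + 4 = (J² + 36²*J) + 4 = (J² + 1296*J) + 4 = 4 + J² + 1296*J)
I(-1)*(S(8) - s(37, -21)) = (4 + (-1)² + 1296*(-1))*(6 - (37 - 21)) = (4 + 1 - 1296)*(6 - 1*16) = -1291*(6 - 16) = -1291*(-10) = 12910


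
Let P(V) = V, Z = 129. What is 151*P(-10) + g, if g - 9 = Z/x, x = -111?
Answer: -55580/37 ≈ -1502.2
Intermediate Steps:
g = 290/37 (g = 9 + 129/(-111) = 9 + 129*(-1/111) = 9 - 43/37 = 290/37 ≈ 7.8378)
151*P(-10) + g = 151*(-10) + 290/37 = -1510 + 290/37 = -55580/37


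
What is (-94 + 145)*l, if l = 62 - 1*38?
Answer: 1224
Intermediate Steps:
l = 24 (l = 62 - 38 = 24)
(-94 + 145)*l = (-94 + 145)*24 = 51*24 = 1224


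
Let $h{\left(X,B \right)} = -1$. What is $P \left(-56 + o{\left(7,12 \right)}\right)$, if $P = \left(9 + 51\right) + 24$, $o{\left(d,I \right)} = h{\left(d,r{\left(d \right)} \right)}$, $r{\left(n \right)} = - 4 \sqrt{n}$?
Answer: $-4788$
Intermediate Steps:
$o{\left(d,I \right)} = -1$
$P = 84$ ($P = 60 + 24 = 84$)
$P \left(-56 + o{\left(7,12 \right)}\right) = 84 \left(-56 - 1\right) = 84 \left(-57\right) = -4788$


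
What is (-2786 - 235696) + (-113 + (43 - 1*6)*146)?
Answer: -233193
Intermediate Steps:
(-2786 - 235696) + (-113 + (43 - 1*6)*146) = -238482 + (-113 + (43 - 6)*146) = -238482 + (-113 + 37*146) = -238482 + (-113 + 5402) = -238482 + 5289 = -233193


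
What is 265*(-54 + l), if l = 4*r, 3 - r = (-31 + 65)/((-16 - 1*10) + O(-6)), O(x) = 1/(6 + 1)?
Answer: -1762250/181 ≈ -9736.2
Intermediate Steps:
O(x) = ⅐ (O(x) = 1/7 = ⅐)
r = 781/181 (r = 3 - (-31 + 65)/((-16 - 1*10) + ⅐) = 3 - 34/((-16 - 10) + ⅐) = 3 - 34/(-26 + ⅐) = 3 - 34/(-181/7) = 3 - 34*(-7)/181 = 3 - 1*(-238/181) = 3 + 238/181 = 781/181 ≈ 4.3149)
l = 3124/181 (l = 4*(781/181) = 3124/181 ≈ 17.260)
265*(-54 + l) = 265*(-54 + 3124/181) = 265*(-6650/181) = -1762250/181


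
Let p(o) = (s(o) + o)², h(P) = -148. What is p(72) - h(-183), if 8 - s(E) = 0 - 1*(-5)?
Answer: 5773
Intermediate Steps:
s(E) = 3 (s(E) = 8 - (0 - 1*(-5)) = 8 - (0 + 5) = 8 - 1*5 = 8 - 5 = 3)
p(o) = (3 + o)²
p(72) - h(-183) = (3 + 72)² - 1*(-148) = 75² + 148 = 5625 + 148 = 5773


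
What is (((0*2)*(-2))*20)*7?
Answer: 0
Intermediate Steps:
(((0*2)*(-2))*20)*7 = ((0*(-2))*20)*7 = (0*20)*7 = 0*7 = 0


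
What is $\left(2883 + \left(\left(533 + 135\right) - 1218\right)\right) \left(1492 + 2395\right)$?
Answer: $9068371$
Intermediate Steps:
$\left(2883 + \left(\left(533 + 135\right) - 1218\right)\right) \left(1492 + 2395\right) = \left(2883 + \left(668 - 1218\right)\right) 3887 = \left(2883 - 550\right) 3887 = 2333 \cdot 3887 = 9068371$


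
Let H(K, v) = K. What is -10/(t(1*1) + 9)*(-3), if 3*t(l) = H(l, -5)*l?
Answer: 45/14 ≈ 3.2143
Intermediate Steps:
t(l) = l**2/3 (t(l) = (l*l)/3 = l**2/3)
-10/(t(1*1) + 9)*(-3) = -10/((1*1)**2/3 + 9)*(-3) = -10/((1/3)*1**2 + 9)*(-3) = -10/((1/3)*1 + 9)*(-3) = -10/(1/3 + 9)*(-3) = -10/28/3*(-3) = -10*3/28*(-3) = -15/14*(-3) = 45/14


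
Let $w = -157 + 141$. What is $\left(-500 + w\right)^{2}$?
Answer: $266256$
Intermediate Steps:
$w = -16$
$\left(-500 + w\right)^{2} = \left(-500 - 16\right)^{2} = \left(-516\right)^{2} = 266256$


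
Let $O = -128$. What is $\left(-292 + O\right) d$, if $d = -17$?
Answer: $7140$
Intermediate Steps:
$\left(-292 + O\right) d = \left(-292 - 128\right) \left(-17\right) = \left(-420\right) \left(-17\right) = 7140$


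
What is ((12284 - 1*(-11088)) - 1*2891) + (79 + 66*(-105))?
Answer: 13630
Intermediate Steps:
((12284 - 1*(-11088)) - 1*2891) + (79 + 66*(-105)) = ((12284 + 11088) - 2891) + (79 - 6930) = (23372 - 2891) - 6851 = 20481 - 6851 = 13630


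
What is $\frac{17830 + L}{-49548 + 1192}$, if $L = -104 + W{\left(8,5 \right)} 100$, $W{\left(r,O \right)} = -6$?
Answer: $- \frac{8563}{24178} \approx -0.35417$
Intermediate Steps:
$L = -704$ ($L = -104 - 600 = -704$)
$\frac{17830 + L}{-49548 + 1192} = \frac{17830 - 704}{-49548 + 1192} = \frac{17126}{-48356} = 17126 \left(- \frac{1}{48356}\right) = - \frac{8563}{24178}$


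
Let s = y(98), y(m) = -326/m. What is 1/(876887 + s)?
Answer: 49/42967300 ≈ 1.1404e-6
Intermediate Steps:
s = -163/49 (s = -326/98 = -326*1/98 = -163/49 ≈ -3.3265)
1/(876887 + s) = 1/(876887 - 163/49) = 1/(42967300/49) = 49/42967300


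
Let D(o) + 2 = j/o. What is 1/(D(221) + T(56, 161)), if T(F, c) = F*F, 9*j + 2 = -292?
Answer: 663/2077744 ≈ 0.00031910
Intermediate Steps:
j = -98/3 (j = -2/9 + (1/9)*(-292) = -2/9 - 292/9 = -98/3 ≈ -32.667)
T(F, c) = F**2
D(o) = -2 - 98/(3*o)
1/(D(221) + T(56, 161)) = 1/((-2 - 98/3/221) + 56**2) = 1/((-2 - 98/3*1/221) + 3136) = 1/((-2 - 98/663) + 3136) = 1/(-1424/663 + 3136) = 1/(2077744/663) = 663/2077744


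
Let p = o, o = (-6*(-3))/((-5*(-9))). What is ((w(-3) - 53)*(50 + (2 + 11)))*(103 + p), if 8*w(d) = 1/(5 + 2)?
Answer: -13805451/40 ≈ -3.4514e+5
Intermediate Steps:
w(d) = 1/56 (w(d) = 1/(8*(5 + 2)) = (⅛)/7 = (⅛)*(⅐) = 1/56)
o = ⅖ (o = 18/45 = 18*(1/45) = ⅖ ≈ 0.40000)
p = ⅖ ≈ 0.40000
((w(-3) - 53)*(50 + (2 + 11)))*(103 + p) = ((1/56 - 53)*(50 + (2 + 11)))*(103 + ⅖) = -2967*(50 + 13)/56*(517/5) = -2967/56*63*(517/5) = -26703/8*517/5 = -13805451/40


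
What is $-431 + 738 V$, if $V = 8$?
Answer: $5473$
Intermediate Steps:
$-431 + 738 V = -431 + 738 \cdot 8 = -431 + 5904 = 5473$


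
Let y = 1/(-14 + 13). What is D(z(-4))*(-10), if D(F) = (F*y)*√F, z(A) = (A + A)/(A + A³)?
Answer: 20*√34/289 ≈ 0.40353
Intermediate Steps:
z(A) = 2*A/(A + A³) (z(A) = (2*A)/(A + A³) = 2*A/(A + A³))
y = -1 (y = 1/(-1) = -1)
D(F) = -F^(3/2) (D(F) = (F*(-1))*√F = (-F)*√F = -F^(3/2))
D(z(-4))*(-10) = -(2/(1 + (-4)²))^(3/2)*(-10) = -(2/(1 + 16))^(3/2)*(-10) = -(2/17)^(3/2)*(-10) = -2*√34/289*(-10) = 20*√34/289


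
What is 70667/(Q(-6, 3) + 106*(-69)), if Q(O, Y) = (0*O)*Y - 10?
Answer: -70667/7324 ≈ -9.6487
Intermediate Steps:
Q(O, Y) = -10 (Q(O, Y) = 0*Y - 10 = 0 - 10 = -10)
70667/(Q(-6, 3) + 106*(-69)) = 70667/(-10 + 106*(-69)) = 70667/(-10 - 7314) = 70667/(-7324) = 70667*(-1/7324) = -70667/7324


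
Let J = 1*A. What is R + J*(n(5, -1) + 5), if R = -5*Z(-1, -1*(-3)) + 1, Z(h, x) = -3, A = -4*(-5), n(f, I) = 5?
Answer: 216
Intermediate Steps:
A = 20
R = 16 (R = -5*(-3) + 1 = 15 + 1 = 16)
J = 20 (J = 1*20 = 20)
R + J*(n(5, -1) + 5) = 16 + 20*(5 + 5) = 16 + 20*10 = 16 + 200 = 216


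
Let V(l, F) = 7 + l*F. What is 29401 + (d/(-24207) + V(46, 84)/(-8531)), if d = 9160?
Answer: 6071426220460/206509917 ≈ 29400.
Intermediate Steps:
V(l, F) = 7 + F*l
29401 + (d/(-24207) + V(46, 84)/(-8531)) = 29401 + (9160/(-24207) + (7 + 84*46)/(-8531)) = 29401 + (9160*(-1/24207) + (7 + 3864)*(-1/8531)) = 29401 + (-9160/24207 + 3871*(-1/8531)) = 29401 + (-9160/24207 - 3871/8531) = 29401 - 171849257/206509917 = 6071426220460/206509917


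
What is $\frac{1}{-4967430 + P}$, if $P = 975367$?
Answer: $- \frac{1}{3992063} \approx -2.505 \cdot 10^{-7}$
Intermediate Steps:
$\frac{1}{-4967430 + P} = \frac{1}{-4967430 + 975367} = \frac{1}{-3992063} = - \frac{1}{3992063}$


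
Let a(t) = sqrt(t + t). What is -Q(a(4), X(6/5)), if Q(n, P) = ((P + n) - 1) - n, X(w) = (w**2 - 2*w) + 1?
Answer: 24/25 ≈ 0.96000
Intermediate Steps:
X(w) = 1 + w**2 - 2*w
a(t) = sqrt(2)*sqrt(t) (a(t) = sqrt(2*t) = sqrt(2)*sqrt(t))
Q(n, P) = -1 + P (Q(n, P) = (-1 + P + n) - n = -1 + P)
-Q(a(4), X(6/5)) = -(-1 + (1 + (6/5)**2 - 12/5)) = -(-1 + (1 + (6*(1/5))**2 - 12/5)) = -(-1 + (1 + (6/5)**2 - 2*6/5)) = -(-1 + (1 + 36/25 - 12/5)) = -(-1 + 1/25) = -1*(-24/25) = 24/25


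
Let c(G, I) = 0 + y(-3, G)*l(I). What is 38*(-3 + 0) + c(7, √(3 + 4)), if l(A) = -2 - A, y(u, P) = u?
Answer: -108 + 3*√7 ≈ -100.06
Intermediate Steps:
c(G, I) = 6 + 3*I (c(G, I) = 0 - 3*(-2 - I) = 0 + (6 + 3*I) = 6 + 3*I)
38*(-3 + 0) + c(7, √(3 + 4)) = 38*(-3 + 0) + (6 + 3*√(3 + 4)) = 38*(-3) + (6 + 3*√7) = -114 + (6 + 3*√7) = -108 + 3*√7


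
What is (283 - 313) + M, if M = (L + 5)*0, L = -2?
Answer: -30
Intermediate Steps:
M = 0 (M = (-2 + 5)*0 = 3*0 = 0)
(283 - 313) + M = (283 - 313) + 0 = -30 + 0 = -30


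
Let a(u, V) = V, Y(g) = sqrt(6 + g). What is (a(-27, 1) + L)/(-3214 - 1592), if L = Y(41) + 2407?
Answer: -1204/2403 - sqrt(47)/4806 ≈ -0.50247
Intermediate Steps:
L = 2407 + sqrt(47) (L = sqrt(6 + 41) + 2407 = sqrt(47) + 2407 = 2407 + sqrt(47) ≈ 2413.9)
(a(-27, 1) + L)/(-3214 - 1592) = (1 + (2407 + sqrt(47)))/(-3214 - 1592) = (2408 + sqrt(47))/(-4806) = (2408 + sqrt(47))*(-1/4806) = -1204/2403 - sqrt(47)/4806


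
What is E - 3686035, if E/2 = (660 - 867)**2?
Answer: -3600337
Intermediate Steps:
E = 85698 (E = 2*(660 - 867)**2 = 2*(-207)**2 = 2*42849 = 85698)
E - 3686035 = 85698 - 3686035 = -3600337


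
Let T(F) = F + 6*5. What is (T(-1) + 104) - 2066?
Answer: -1933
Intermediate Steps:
T(F) = 30 + F (T(F) = F + 30 = 30 + F)
(T(-1) + 104) - 2066 = ((30 - 1) + 104) - 2066 = (29 + 104) - 2066 = 133 - 2066 = -1933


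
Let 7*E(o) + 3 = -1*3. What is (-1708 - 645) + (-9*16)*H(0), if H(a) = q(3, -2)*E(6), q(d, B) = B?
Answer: -18199/7 ≈ -2599.9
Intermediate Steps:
E(o) = -6/7 (E(o) = -3/7 + (-1*3)/7 = -3/7 + (⅐)*(-3) = -3/7 - 3/7 = -6/7)
H(a) = 12/7 (H(a) = -2*(-6/7) = 12/7)
(-1708 - 645) + (-9*16)*H(0) = (-1708 - 645) - 9*16*(12/7) = -2353 - 144*12/7 = -2353 - 1728/7 = -18199/7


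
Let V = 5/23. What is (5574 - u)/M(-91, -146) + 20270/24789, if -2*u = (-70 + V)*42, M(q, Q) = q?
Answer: -176927771/3991029 ≈ -44.331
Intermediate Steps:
V = 5/23 (V = 5*(1/23) = 5/23 ≈ 0.21739)
u = 33705/23 (u = -(-70 + 5/23)*42/2 = -(-1605)*42/46 = -½*(-67410/23) = 33705/23 ≈ 1465.4)
(5574 - u)/M(-91, -146) + 20270/24789 = (5574 - 1*33705/23)/(-91) + 20270/24789 = (5574 - 33705/23)*(-1/91) + 20270*(1/24789) = (94497/23)*(-1/91) + 20270/24789 = -7269/161 + 20270/24789 = -176927771/3991029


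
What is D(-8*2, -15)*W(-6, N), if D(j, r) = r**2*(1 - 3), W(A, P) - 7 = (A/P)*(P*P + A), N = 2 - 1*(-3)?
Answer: 7110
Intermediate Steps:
N = 5 (N = 2 + 3 = 5)
W(A, P) = 7 + A*(A + P**2)/P (W(A, P) = 7 + (A/P)*(P*P + A) = 7 + (A/P)*(P**2 + A) = 7 + (A/P)*(A + P**2) = 7 + A*(A + P**2)/P)
D(j, r) = -2*r**2 (D(j, r) = r**2*(-2) = -2*r**2)
D(-8*2, -15)*W(-6, N) = (-2*(-15)**2)*(7 - 6*5 + (-6)**2/5) = (-2*225)*(7 - 30 + 36*(1/5)) = -450*(7 - 30 + 36/5) = -450*(-79/5) = 7110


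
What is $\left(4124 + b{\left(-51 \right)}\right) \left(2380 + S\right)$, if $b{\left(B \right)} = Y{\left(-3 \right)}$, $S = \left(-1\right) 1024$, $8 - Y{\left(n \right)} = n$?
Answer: $5607060$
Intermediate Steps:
$Y{\left(n \right)} = 8 - n$
$S = -1024$
$b{\left(B \right)} = 11$ ($b{\left(B \right)} = 8 - -3 = 8 + 3 = 11$)
$\left(4124 + b{\left(-51 \right)}\right) \left(2380 + S\right) = \left(4124 + 11\right) \left(2380 - 1024\right) = 4135 \cdot 1356 = 5607060$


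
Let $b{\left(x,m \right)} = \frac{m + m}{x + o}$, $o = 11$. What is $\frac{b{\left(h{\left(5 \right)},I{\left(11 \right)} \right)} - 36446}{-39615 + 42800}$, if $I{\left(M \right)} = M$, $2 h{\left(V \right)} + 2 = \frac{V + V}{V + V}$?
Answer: $- \frac{765322}{66885} \approx -11.442$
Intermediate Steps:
$h{\left(V \right)} = - \frac{1}{2}$ ($h{\left(V \right)} = -1 + \frac{\left(V + V\right) \frac{1}{V + V}}{2} = -1 + \frac{2 V \frac{1}{2 V}}{2} = -1 + \frac{1}{2} \cdot 1 = -1 + \frac{1}{2} = - \frac{1}{2}$)
$b{\left(x,m \right)} = \frac{2 m}{11 + x}$ ($b{\left(x,m \right)} = \frac{m + m}{x + 11} = \frac{2 m}{11 + x}$)
$\frac{b{\left(h{\left(5 \right)},I{\left(11 \right)} \right)} - 36446}{-39615 + 42800} = \frac{2 \cdot 11 \frac{1}{11 - \frac{1}{2}} - 36446}{-39615 + 42800} = \frac{2 \cdot 11 \frac{1}{\frac{21}{2}} - 36446}{3185} = \left(2 \cdot 11 \cdot \frac{2}{21} - 36446\right) \frac{1}{3185} = \left(\frac{44}{21} - 36446\right) \frac{1}{3185} = \left(- \frac{765322}{21}\right) \frac{1}{3185} = - \frac{765322}{66885}$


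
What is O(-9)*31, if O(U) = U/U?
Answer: 31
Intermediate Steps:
O(U) = 1
O(-9)*31 = 1*31 = 31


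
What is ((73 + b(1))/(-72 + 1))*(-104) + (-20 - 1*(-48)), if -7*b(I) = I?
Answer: 66956/497 ≈ 134.72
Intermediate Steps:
b(I) = -I/7
((73 + b(1))/(-72 + 1))*(-104) + (-20 - 1*(-48)) = ((73 - ⅐*1)/(-72 + 1))*(-104) + (-20 - 1*(-48)) = ((73 - ⅐)/(-71))*(-104) + (-20 + 48) = ((510/7)*(-1/71))*(-104) + 28 = -510/497*(-104) + 28 = 53040/497 + 28 = 66956/497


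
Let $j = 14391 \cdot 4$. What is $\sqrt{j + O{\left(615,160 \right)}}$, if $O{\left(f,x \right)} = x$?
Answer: $2 \sqrt{14431} \approx 240.26$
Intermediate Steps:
$j = 57564$
$\sqrt{j + O{\left(615,160 \right)}} = \sqrt{57564 + 160} = \sqrt{57724} = 2 \sqrt{14431}$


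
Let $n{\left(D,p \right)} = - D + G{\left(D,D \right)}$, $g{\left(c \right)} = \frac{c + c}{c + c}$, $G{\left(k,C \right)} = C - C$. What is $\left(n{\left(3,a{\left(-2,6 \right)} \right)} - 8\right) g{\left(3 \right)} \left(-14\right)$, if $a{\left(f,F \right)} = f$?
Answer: $154$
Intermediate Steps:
$G{\left(k,C \right)} = 0$
$g{\left(c \right)} = 1$ ($g{\left(c \right)} = \frac{2 c}{2 c} = 2 c \frac{1}{2 c} = 1$)
$n{\left(D,p \right)} = - D$ ($n{\left(D,p \right)} = - D + 0 = - D$)
$\left(n{\left(3,a{\left(-2,6 \right)} \right)} - 8\right) g{\left(3 \right)} \left(-14\right) = \left(\left(-1\right) 3 - 8\right) 1 \left(-14\right) = \left(-3 - 8\right) 1 \left(-14\right) = \left(-11\right) 1 \left(-14\right) = \left(-11\right) \left(-14\right) = 154$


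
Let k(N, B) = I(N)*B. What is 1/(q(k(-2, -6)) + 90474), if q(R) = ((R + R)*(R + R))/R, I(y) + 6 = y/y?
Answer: 1/90594 ≈ 1.1038e-5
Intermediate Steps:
I(y) = -5 (I(y) = -6 + y/y = -6 + 1 = -5)
k(N, B) = -5*B
q(R) = 4*R (q(R) = ((2*R)*(2*R))/R = (4*R²)/R = 4*R)
1/(q(k(-2, -6)) + 90474) = 1/(4*(-5*(-6)) + 90474) = 1/(4*30 + 90474) = 1/(120 + 90474) = 1/90594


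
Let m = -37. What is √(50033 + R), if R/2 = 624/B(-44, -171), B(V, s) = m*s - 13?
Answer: √498663319385/3157 ≈ 223.68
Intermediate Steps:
B(V, s) = -13 - 37*s (B(V, s) = -37*s - 13 = -13 - 37*s)
R = 624/3157 (R = 2*(624/(-13 - 37*(-171))) = 2*(624/(-13 + 6327)) = 2*(624/6314) = 2*(624*(1/6314)) = 2*(312/3157) = 624/3157 ≈ 0.19766)
√(50033 + R) = √(50033 + 624/3157) = √(157954805/3157) = √498663319385/3157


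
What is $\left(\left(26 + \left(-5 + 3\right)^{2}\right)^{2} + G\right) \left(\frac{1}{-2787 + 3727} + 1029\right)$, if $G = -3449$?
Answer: $- \frac{2465548289}{940} \approx -2.6229 \cdot 10^{6}$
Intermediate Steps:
$\left(\left(26 + \left(-5 + 3\right)^{2}\right)^{2} + G\right) \left(\frac{1}{-2787 + 3727} + 1029\right) = \left(\left(26 + \left(-5 + 3\right)^{2}\right)^{2} - 3449\right) \left(\frac{1}{-2787 + 3727} + 1029\right) = \left(\left(26 + \left(-2\right)^{2}\right)^{2} - 3449\right) \left(\frac{1}{940} + 1029\right) = \left(\left(26 + 4\right)^{2} - 3449\right) \left(\frac{1}{940} + 1029\right) = \left(30^{2} - 3449\right) \frac{967261}{940} = \left(900 - 3449\right) \frac{967261}{940} = \left(-2549\right) \frac{967261}{940} = - \frac{2465548289}{940}$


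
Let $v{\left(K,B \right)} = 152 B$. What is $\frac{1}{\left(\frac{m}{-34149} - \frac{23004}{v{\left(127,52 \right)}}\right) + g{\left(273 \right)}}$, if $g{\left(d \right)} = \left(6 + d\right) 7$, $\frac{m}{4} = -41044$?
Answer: $\frac{67478424}{131913382949} \approx 0.00051154$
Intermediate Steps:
$m = -164176$ ($m = 4 \left(-41044\right) = -164176$)
$g{\left(d \right)} = 42 + 7 d$
$\frac{1}{\left(\frac{m}{-34149} - \frac{23004}{v{\left(127,52 \right)}}\right) + g{\left(273 \right)}} = \frac{1}{\left(- \frac{164176}{-34149} - \frac{23004}{152 \cdot 52}\right) + \left(42 + 7 \cdot 273\right)} = \frac{1}{\left(\left(-164176\right) \left(- \frac{1}{34149}\right) - \frac{23004}{7904}\right) + \left(42 + 1911\right)} = \frac{1}{\left(\frac{164176}{34149} - \frac{5751}{1976}\right) + 1953} = \frac{1}{\frac{128020877}{67478424} + 1953} = \frac{1}{\frac{131913382949}{67478424}} = \frac{67478424}{131913382949}$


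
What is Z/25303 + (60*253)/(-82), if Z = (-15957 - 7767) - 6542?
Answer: -193290676/1037423 ≈ -186.32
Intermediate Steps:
Z = -30266 (Z = -23724 - 6542 = -30266)
Z/25303 + (60*253)/(-82) = -30266/25303 + (60*253)/(-82) = -30266*1/25303 + 15180*(-1/82) = -30266/25303 - 7590/41 = -193290676/1037423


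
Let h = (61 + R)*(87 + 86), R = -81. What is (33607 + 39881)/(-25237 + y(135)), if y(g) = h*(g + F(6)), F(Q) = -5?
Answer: -73488/475037 ≈ -0.15470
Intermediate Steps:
h = -3460 (h = (61 - 81)*(87 + 86) = -20*173 = -3460)
y(g) = 17300 - 3460*g (y(g) = -3460*(g - 5) = -3460*(-5 + g) = 17300 - 3460*g)
(33607 + 39881)/(-25237 + y(135)) = (33607 + 39881)/(-25237 + (17300 - 3460*135)) = 73488/(-25237 + (17300 - 467100)) = 73488/(-25237 - 449800) = 73488/(-475037) = 73488*(-1/475037) = -73488/475037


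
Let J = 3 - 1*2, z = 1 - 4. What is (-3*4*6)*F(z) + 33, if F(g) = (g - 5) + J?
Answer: 537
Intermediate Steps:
z = -3
J = 1 (J = 3 - 2 = 1)
F(g) = -4 + g (F(g) = (g - 5) + 1 = (-5 + g) + 1 = -4 + g)
(-3*4*6)*F(z) + 33 = (-3*4*6)*(-4 - 3) + 33 = -12*6*(-7) + 33 = -72*(-7) + 33 = 504 + 33 = 537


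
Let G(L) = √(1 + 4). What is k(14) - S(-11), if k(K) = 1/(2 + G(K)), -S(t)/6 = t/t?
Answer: 4 + √5 ≈ 6.2361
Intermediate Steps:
G(L) = √5
S(t) = -6 (S(t) = -6*t/t = -6*1 = -6)
k(K) = 1/(2 + √5)
k(14) - S(-11) = (-2 + √5) - 1*(-6) = (-2 + √5) + 6 = 4 + √5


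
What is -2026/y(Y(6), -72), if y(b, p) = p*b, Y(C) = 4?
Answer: 1013/144 ≈ 7.0347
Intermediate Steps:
y(b, p) = b*p
-2026/y(Y(6), -72) = -2026/(4*(-72)) = -2026/(-288) = -2026*(-1/288) = 1013/144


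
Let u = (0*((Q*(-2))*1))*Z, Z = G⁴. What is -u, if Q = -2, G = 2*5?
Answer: 0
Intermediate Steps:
G = 10
Z = 10000 (Z = 10⁴ = 10000)
u = 0 (u = (0*(-2*(-2)*1))*10000 = (0*(4*1))*10000 = (0*4)*10000 = 0*10000 = 0)
-u = -1*0 = 0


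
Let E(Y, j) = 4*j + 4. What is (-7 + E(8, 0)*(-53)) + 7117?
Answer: 6898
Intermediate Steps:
E(Y, j) = 4 + 4*j
(-7 + E(8, 0)*(-53)) + 7117 = (-7 + (4 + 4*0)*(-53)) + 7117 = (-7 + (4 + 0)*(-53)) + 7117 = (-7 + 4*(-53)) + 7117 = (-7 - 212) + 7117 = -219 + 7117 = 6898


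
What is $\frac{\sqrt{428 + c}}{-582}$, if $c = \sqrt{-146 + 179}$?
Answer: $- \frac{\sqrt{428 + \sqrt{33}}}{582} \approx -0.035784$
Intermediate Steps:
$c = \sqrt{33} \approx 5.7446$
$\frac{\sqrt{428 + c}}{-582} = \frac{\sqrt{428 + \sqrt{33}}}{-582} = \sqrt{428 + \sqrt{33}} \left(- \frac{1}{582}\right) = - \frac{\sqrt{428 + \sqrt{33}}}{582}$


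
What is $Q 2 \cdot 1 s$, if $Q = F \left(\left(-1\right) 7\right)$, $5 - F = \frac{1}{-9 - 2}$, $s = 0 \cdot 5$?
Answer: $0$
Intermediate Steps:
$s = 0$
$F = \frac{56}{11}$ ($F = 5 - \frac{1}{-9 - 2} = 5 - \frac{1}{-11} = 5 - - \frac{1}{11} = 5 + \frac{1}{11} = \frac{56}{11} \approx 5.0909$)
$Q = - \frac{392}{11}$ ($Q = \frac{56 \left(\left(-1\right) 7\right)}{11} = \frac{56}{11} \left(-7\right) = - \frac{392}{11} \approx -35.636$)
$Q 2 \cdot 1 s = - \frac{392 \cdot 2 \cdot 1 \cdot 0}{11} = - \frac{392 \cdot 2 \cdot 0}{11} = \left(- \frac{392}{11}\right) 0 = 0$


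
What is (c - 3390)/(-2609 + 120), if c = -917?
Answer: 4307/2489 ≈ 1.7304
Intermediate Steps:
(c - 3390)/(-2609 + 120) = (-917 - 3390)/(-2609 + 120) = -4307/(-2489) = -4307*(-1/2489) = 4307/2489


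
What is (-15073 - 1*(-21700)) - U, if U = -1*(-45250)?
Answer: -38623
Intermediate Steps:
U = 45250
(-15073 - 1*(-21700)) - U = (-15073 - 1*(-21700)) - 1*45250 = (-15073 + 21700) - 45250 = 6627 - 45250 = -38623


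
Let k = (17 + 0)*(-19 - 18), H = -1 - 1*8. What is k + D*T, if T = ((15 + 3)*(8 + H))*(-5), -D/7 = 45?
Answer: -28979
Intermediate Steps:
D = -315 (D = -7*45 = -315)
H = -9 (H = -1 - 8 = -9)
k = -629 (k = 17*(-37) = -629)
T = 90 (T = ((15 + 3)*(8 - 9))*(-5) = (18*(-1))*(-5) = -18*(-5) = 90)
k + D*T = -629 - 315*90 = -629 - 28350 = -28979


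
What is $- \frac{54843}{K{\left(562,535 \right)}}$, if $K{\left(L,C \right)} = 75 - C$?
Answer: $\frac{54843}{460} \approx 119.22$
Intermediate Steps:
$- \frac{54843}{K{\left(562,535 \right)}} = - \frac{54843}{75 - 535} = - \frac{54843}{-460} = \left(-54843\right) \left(- \frac{1}{460}\right) = \frac{54843}{460}$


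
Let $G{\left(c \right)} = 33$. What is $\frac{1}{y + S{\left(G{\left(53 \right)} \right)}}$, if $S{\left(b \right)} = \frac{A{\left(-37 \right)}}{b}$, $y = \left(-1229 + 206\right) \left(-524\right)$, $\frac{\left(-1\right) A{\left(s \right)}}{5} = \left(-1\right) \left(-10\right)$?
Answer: $\frac{33}{17689666} \approx 1.8655 \cdot 10^{-6}$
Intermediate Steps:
$A{\left(s \right)} = -50$ ($A{\left(s \right)} = - 5 \left(\left(-1\right) \left(-10\right)\right) = \left(-5\right) 10 = -50$)
$y = 536052$ ($y = \left(-1023\right) \left(-524\right) = 536052$)
$S{\left(b \right)} = - \frac{50}{b}$
$\frac{1}{y + S{\left(G{\left(53 \right)} \right)}} = \frac{1}{536052 - \frac{50}{33}} = \frac{1}{\frac{17689666}{33}} = \frac{33}{17689666}$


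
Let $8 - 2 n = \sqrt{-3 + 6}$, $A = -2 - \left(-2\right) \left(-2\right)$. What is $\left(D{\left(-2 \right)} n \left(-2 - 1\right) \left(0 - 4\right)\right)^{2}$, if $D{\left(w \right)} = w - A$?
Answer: $38592 - 9216 \sqrt{3} \approx 22629.0$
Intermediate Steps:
$A = -6$ ($A = -2 - 4 = -6$)
$n = 4 - \frac{\sqrt{3}}{2}$ ($n = 4 - \frac{\sqrt{-3 + 6}}{2} = 4 - \frac{\sqrt{3}}{2} \approx 3.134$)
$D{\left(w \right)} = 6 + w$ ($D{\left(w \right)} = w - -6 = w + 6 = 6 + w$)
$\left(D{\left(-2 \right)} n \left(-2 - 1\right) \left(0 - 4\right)\right)^{2} = \left(\left(6 - 2\right) \left(4 - \frac{\sqrt{3}}{2}\right) \left(-2 - 1\right) \left(0 - 4\right)\right)^{2} = \left(4 \left(4 - \frac{\sqrt{3}}{2}\right) \left(\left(-3\right) \left(-4\right)\right)\right)^{2} = \left(\left(16 - 2 \sqrt{3}\right) 12\right)^{2} = \left(192 - 24 \sqrt{3}\right)^{2}$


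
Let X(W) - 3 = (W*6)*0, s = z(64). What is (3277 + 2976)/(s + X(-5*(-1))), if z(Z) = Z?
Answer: 6253/67 ≈ 93.328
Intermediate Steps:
s = 64
X(W) = 3 (X(W) = 3 + (W*6)*0 = 3 + (6*W)*0 = 3 + 0 = 3)
(3277 + 2976)/(s + X(-5*(-1))) = (3277 + 2976)/(64 + 3) = 6253/67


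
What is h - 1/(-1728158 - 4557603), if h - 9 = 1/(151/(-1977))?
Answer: -3884600147/949149911 ≈ -4.0927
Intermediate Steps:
h = -618/151 (h = 9 + 1/(151/(-1977)) = 9 + 1/(-1/1977*151) = 9 + 1/(-151/1977) = 9 - 1977/151 = -618/151 ≈ -4.0927)
h - 1/(-1728158 - 4557603) = -618/151 - 1/(-1728158 - 4557603) = -618/151 - 1/(-6285761) = -618/151 - 1*(-1/6285761) = -618/151 + 1/6285761 = -3884600147/949149911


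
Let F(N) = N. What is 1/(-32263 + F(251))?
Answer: -1/32012 ≈ -3.1238e-5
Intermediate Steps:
1/(-32263 + F(251)) = 1/(-32263 + 251) = 1/(-32012) = -1/32012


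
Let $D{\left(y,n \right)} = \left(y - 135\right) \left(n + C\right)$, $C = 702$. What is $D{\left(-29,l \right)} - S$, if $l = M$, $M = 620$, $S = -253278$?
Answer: $36470$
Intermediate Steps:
$l = 620$
$D{\left(y,n \right)} = \left(-135 + y\right) \left(702 + n\right)$ ($D{\left(y,n \right)} = \left(y - 135\right) \left(n + 702\right) = \left(-135 + y\right) \left(702 + n\right)$)
$D{\left(-29,l \right)} - S = \left(-94770 - 83700 + 702 \left(-29\right) + 620 \left(-29\right)\right) - -253278 = \left(-94770 - 83700 - 20358 - 17980\right) + 253278 = -216808 + 253278 = 36470$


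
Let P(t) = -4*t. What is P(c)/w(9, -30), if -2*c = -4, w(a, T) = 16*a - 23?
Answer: -8/121 ≈ -0.066116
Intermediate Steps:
w(a, T) = -23 + 16*a
c = 2 (c = -½*(-4) = 2)
P(c)/w(9, -30) = (-4*2)/(-23 + 16*9) = -8/(-23 + 144) = -8/121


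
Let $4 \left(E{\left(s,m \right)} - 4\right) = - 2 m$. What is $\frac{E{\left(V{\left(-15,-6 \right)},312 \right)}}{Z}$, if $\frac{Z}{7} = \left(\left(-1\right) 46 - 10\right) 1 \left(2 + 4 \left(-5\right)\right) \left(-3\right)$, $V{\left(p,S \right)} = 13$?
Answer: $\frac{19}{2646} \approx 0.0071806$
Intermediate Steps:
$E{\left(s,m \right)} = 4 - \frac{m}{2}$ ($E{\left(s,m \right)} = 4 + \frac{\left(-2\right) m}{4} = 4 - \frac{m}{2}$)
$Z = -21168$ ($Z = 7 \left(\left(-1\right) 46 - 10\right) 1 \left(2 + 4 \left(-5\right)\right) \left(-3\right) = 7 \left(-46 - 10\right) 1 \left(2 - 20\right) \left(-3\right) = 7 \left(- 56 \cdot 1 \left(-18\right) \left(-3\right)\right) = 7 \left(- 56 \left(\left(-18\right) \left(-3\right)\right)\right) = 7 \left(\left(-56\right) 54\right) = 7 \left(-3024\right) = -21168$)
$\frac{E{\left(V{\left(-15,-6 \right)},312 \right)}}{Z} = \frac{4 - 156}{-21168} = \left(4 - 156\right) \left(- \frac{1}{21168}\right) = \left(-152\right) \left(- \frac{1}{21168}\right) = \frac{19}{2646}$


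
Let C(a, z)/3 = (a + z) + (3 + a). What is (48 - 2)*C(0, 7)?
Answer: 1380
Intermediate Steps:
C(a, z) = 9 + 3*z + 6*a (C(a, z) = 3*((a + z) + (3 + a)) = 3*(3 + z + 2*a) = 9 + 3*z + 6*a)
(48 - 2)*C(0, 7) = (48 - 2)*(9 + 3*7 + 6*0) = 46*(9 + 21 + 0) = 46*30 = 1380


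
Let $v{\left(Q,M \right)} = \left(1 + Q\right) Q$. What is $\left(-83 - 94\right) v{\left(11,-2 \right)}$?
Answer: $-23364$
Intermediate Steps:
$v{\left(Q,M \right)} = Q \left(1 + Q\right)$
$\left(-83 - 94\right) v{\left(11,-2 \right)} = \left(-83 - 94\right) 11 \left(1 + 11\right) = - 177 \cdot 11 \cdot 12 = \left(-177\right) 132 = -23364$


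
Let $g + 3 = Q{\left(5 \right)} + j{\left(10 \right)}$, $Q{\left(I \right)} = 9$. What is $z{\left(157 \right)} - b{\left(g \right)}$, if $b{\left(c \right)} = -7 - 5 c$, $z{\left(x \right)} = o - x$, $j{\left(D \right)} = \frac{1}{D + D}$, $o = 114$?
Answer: $- \frac{23}{4} \approx -5.75$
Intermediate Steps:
$j{\left(D \right)} = \frac{1}{2 D}$
$g = \frac{121}{20}$ ($g = -3 + \left(9 + \frac{1}{2 \cdot 10}\right) = -3 + \left(9 + \frac{1}{2} \cdot \frac{1}{10}\right) = -3 + \left(9 + \frac{1}{20}\right) = -3 + \frac{181}{20} = \frac{121}{20} \approx 6.05$)
$z{\left(x \right)} = 114 - x$
$z{\left(157 \right)} - b{\left(g \right)} = \left(114 - 157\right) - \left(-7 - \frac{121}{4}\right) = -43 - - \frac{149}{4} = -43 + \frac{149}{4} = - \frac{23}{4}$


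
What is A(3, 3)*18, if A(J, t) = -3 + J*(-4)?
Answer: -270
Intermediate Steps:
A(J, t) = -3 - 4*J
A(3, 3)*18 = (-3 - 4*3)*18 = (-3 - 12)*18 = -15*18 = -270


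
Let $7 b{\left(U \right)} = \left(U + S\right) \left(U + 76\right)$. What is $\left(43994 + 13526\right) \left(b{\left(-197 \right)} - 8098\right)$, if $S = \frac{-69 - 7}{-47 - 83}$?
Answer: $- \frac{24616063632}{91} \approx -2.7051 \cdot 10^{8}$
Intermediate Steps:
$S = \frac{38}{65}$ ($S = - \frac{76}{-130} = \left(-76\right) \left(- \frac{1}{130}\right) = \frac{38}{65} \approx 0.58462$)
$b{\left(U \right)} = \frac{\left(76 + U\right) \left(\frac{38}{65} + U\right)}{7}$ ($b{\left(U \right)} = \frac{\left(U + \frac{38}{65}\right) \left(U + 76\right)}{7} = \frac{\left(\frac{38}{65} + U\right) \left(76 + U\right)}{7} = \frac{\left(76 + U\right) \left(\frac{38}{65} + U\right)}{7}$)
$\left(43994 + 13526\right) \left(b{\left(-197 \right)} - 8098\right) = \left(43994 + 13526\right) \left(\left(\frac{2888}{455} + \frac{\left(-197\right)^{2}}{7} + \frac{4978}{455} \left(-197\right)\right) - 8098\right) = 57520 \left(\left(\frac{2888}{455} + \frac{1}{7} \cdot 38809 - \frac{980666}{455}\right) - 8098\right) = 57520 \left(\left(\frac{2888}{455} + \frac{38809}{7} - \frac{980666}{455}\right) - 8098\right) = 57520 \left(\frac{1544807}{455} - 8098\right) = 57520 \left(- \frac{2139783}{455}\right) = - \frac{24616063632}{91}$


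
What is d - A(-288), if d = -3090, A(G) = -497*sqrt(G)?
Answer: -3090 + 5964*I*sqrt(2) ≈ -3090.0 + 8434.4*I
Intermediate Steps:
d - A(-288) = -3090 - (-497)*sqrt(-288) = -3090 - (-497)*12*I*sqrt(2) = -3090 - (-5964)*I*sqrt(2) = -3090 + 5964*I*sqrt(2)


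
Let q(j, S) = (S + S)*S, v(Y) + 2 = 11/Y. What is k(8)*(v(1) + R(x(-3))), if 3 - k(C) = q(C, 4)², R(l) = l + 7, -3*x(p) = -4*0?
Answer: -16336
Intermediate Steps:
v(Y) = -2 + 11/Y
q(j, S) = 2*S² (q(j, S) = (2*S)*S = 2*S²)
x(p) = 0 (x(p) = -(-4)*0/3 = -⅓*0 = 0)
R(l) = 7 + l
k(C) = -1021 (k(C) = 3 - (2*4²)² = 3 - (2*16)² = 3 - 1*32² = 3 - 1*1024 = 3 - 1024 = -1021)
k(8)*(v(1) + R(x(-3))) = -1021*((-2 + 11/1) + (7 + 0)) = -1021*((-2 + 11*1) + 7) = -1021*((-2 + 11) + 7) = -1021*(9 + 7) = -1021*16 = -16336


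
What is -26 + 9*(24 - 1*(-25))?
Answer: 415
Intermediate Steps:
-26 + 9*(24 - 1*(-25)) = -26 + 9*(24 + 25) = -26 + 9*49 = -26 + 441 = 415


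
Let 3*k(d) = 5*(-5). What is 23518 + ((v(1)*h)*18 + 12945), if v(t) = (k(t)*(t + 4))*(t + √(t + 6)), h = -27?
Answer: 56713 + 20250*√7 ≈ 1.1029e+5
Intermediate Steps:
k(d) = -25/3 (k(d) = (5*(-5))/3 = (⅓)*(-25) = -25/3)
v(t) = (-100/3 - 25*t/3)*(t + √(6 + t)) (v(t) = (-25*(t + 4)/3)*(t + √(t + 6)) = (-25*(4 + t)/3)*(t + √(6 + t)) = (-100/3 - 25*t/3)*(t + √(6 + t)))
23518 + ((v(1)*h)*18 + 12945) = 23518 + (((-100/3*1 - 100*√(6 + 1)/3 - 25/3*1² - 25/3*1*√(6 + 1))*(-27))*18 + 12945) = 23518 + (((-100/3 - 100*√7/3 - 25/3*1 - 25/3*1*√7)*(-27))*18 + 12945) = 23518 + (((-100/3 - 100*√7/3 - 25/3 - 25*√7/3)*(-27))*18 + 12945) = 23518 + (((-125/3 - 125*√7/3)*(-27))*18 + 12945) = 23518 + ((1125 + 1125*√7)*18 + 12945) = 23518 + ((20250 + 20250*√7) + 12945) = 23518 + (33195 + 20250*√7) = 56713 + 20250*√7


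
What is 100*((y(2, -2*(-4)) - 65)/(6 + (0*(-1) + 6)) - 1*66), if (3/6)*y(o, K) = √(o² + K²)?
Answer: -21425/3 + 100*√17/3 ≈ -7004.2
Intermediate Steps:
y(o, K) = 2*√(K² + o²) (y(o, K) = 2*√(o² + K²) = 2*√(K² + o²))
100*((y(2, -2*(-4)) - 65)/(6 + (0*(-1) + 6)) - 1*66) = 100*((2*√((-2*(-4))² + 2²) - 65)/(6 + (0*(-1) + 6)) - 1*66) = 100*((2*√(8² + 4) - 65)/(6 + (0 + 6)) - 66) = 100*((2*√(64 + 4) - 65)/(6 + 6) - 66) = 100*((2*√68 - 65)/12 - 66) = 100*((2*(2*√17) - 65)*(1/12) - 66) = 100*((4*√17 - 65)*(1/12) - 66) = 100*((-65 + 4*√17)*(1/12) - 66) = 100*((-65/12 + √17/3) - 66) = 100*(-857/12 + √17/3) = -21425/3 + 100*√17/3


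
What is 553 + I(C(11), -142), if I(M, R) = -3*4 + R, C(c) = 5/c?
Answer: 399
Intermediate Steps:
I(M, R) = -12 + R
553 + I(C(11), -142) = 553 + (-12 - 142) = 553 - 154 = 399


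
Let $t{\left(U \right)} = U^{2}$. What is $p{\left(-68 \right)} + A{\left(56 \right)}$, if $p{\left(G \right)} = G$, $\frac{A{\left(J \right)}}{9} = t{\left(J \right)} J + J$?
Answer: $1580980$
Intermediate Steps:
$A{\left(J \right)} = 9 J + 9 J^{3}$ ($A{\left(J \right)} = 9 \left(J^{2} J + J\right) = 9 \left(J^{3} + J\right) = 9 \left(J + J^{3}\right) = 9 J + 9 J^{3}$)
$p{\left(-68 \right)} + A{\left(56 \right)} = -68 + 9 \cdot 56 \left(1 + 56^{2}\right) = -68 + 9 \cdot 56 \left(1 + 3136\right) = -68 + 9 \cdot 56 \cdot 3137 = -68 + 1581048 = 1580980$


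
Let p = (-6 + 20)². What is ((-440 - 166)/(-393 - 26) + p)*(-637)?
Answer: -52699010/419 ≈ -1.2577e+5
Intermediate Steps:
p = 196 (p = 14² = 196)
((-440 - 166)/(-393 - 26) + p)*(-637) = ((-440 - 166)/(-393 - 26) + 196)*(-637) = (-606/(-419) + 196)*(-637) = (-606*(-1/419) + 196)*(-637) = (606/419 + 196)*(-637) = (82730/419)*(-637) = -52699010/419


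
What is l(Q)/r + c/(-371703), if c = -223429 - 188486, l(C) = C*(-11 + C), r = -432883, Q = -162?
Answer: 2433241343/2331940721 ≈ 1.0434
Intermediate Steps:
c = -411915
l(Q)/r + c/(-371703) = -162*(-11 - 162)/(-432883) - 411915/(-371703) = -162*(-173)*(-1/432883) - 411915*(-1/371703) = 28026*(-1/432883) + 137305/123901 = -28026/432883 + 137305/123901 = 2433241343/2331940721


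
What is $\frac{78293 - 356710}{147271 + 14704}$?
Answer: $- \frac{278417}{161975} \approx -1.7189$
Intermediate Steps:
$\frac{78293 - 356710}{147271 + 14704} = - \frac{278417}{161975}$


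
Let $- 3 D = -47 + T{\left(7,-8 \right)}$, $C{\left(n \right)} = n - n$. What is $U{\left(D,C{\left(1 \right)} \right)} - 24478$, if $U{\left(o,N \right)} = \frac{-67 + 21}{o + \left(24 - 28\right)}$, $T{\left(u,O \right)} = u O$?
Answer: $- \frac{2227636}{91} \approx -24480.0$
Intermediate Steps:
$C{\left(n \right)} = 0$
$T{\left(u,O \right)} = O u$
$D = \frac{103}{3}$ ($D = - \frac{-47 - 56}{3} = \left(- \frac{1}{3}\right) \left(-103\right) = \frac{103}{3} \approx 34.333$)
$U{\left(o,N \right)} = - \frac{46}{-4 + o}$ ($U{\left(o,N \right)} = - \frac{46}{o - 4} = - \frac{46}{-4 + o}$)
$U{\left(D,C{\left(1 \right)} \right)} - 24478 = - \frac{46}{-4 + \frac{103}{3}} - 24478 = - \frac{46}{\frac{91}{3}} - 24478 = \left(-46\right) \frac{3}{91} - 24478 = - \frac{138}{91} - 24478 = - \frac{2227636}{91}$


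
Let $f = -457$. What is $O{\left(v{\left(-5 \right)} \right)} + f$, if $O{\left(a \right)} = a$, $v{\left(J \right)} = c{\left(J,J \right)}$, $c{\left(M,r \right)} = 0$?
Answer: $-457$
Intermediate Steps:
$v{\left(J \right)} = 0$
$O{\left(v{\left(-5 \right)} \right)} + f = 0 - 457 = -457$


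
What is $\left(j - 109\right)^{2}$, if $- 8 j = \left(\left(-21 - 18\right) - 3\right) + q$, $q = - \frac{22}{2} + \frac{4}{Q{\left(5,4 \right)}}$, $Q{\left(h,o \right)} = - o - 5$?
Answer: $\frac{54272689}{5184} \approx 10469.0$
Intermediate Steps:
$Q{\left(h,o \right)} = -5 - o$
$q = - \frac{103}{9}$ ($q = - \frac{22}{2} + \frac{4}{-5 - 4} = \left(-22\right) \frac{1}{2} + \frac{4}{-5 - 4} = -11 + \frac{4}{-9} = -11 + 4 \left(- \frac{1}{9}\right) = -11 - \frac{4}{9} = - \frac{103}{9} \approx -11.444$)
$j = \frac{481}{72}$ ($j = - \frac{\left(\left(-21 - 18\right) - 3\right) - \frac{103}{9}}{8} = - \frac{\left(-39 - 3\right) - \frac{103}{9}}{8} = - \frac{-42 - \frac{103}{9}}{8} = \left(- \frac{1}{8}\right) \left(- \frac{481}{9}\right) = \frac{481}{72} \approx 6.6806$)
$\left(j - 109\right)^{2} = \left(\frac{481}{72} - 109\right)^{2} = \left(- \frac{7367}{72}\right)^{2} = \frac{54272689}{5184}$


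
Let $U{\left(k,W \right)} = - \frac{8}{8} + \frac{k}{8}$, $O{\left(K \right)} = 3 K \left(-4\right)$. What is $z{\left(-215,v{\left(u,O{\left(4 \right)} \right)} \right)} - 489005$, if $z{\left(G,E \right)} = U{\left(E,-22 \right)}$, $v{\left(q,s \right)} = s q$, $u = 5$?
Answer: $-489036$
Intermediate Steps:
$O{\left(K \right)} = - 12 K$
$v{\left(q,s \right)} = q s$
$U{\left(k,W \right)} = -1 + \frac{k}{8}$ ($U{\left(k,W \right)} = \left(-8\right) \frac{1}{8} + k \frac{1}{8} = -1 + \frac{k}{8}$)
$z{\left(G,E \right)} = -1 + \frac{E}{8}$
$z{\left(-215,v{\left(u,O{\left(4 \right)} \right)} \right)} - 489005 = \left(-1 + \frac{5 \left(\left(-12\right) 4\right)}{8}\right) - 489005 = \left(-1 + \frac{5 \left(-48\right)}{8}\right) - 489005 = \left(-1 + \frac{1}{8} \left(-240\right)\right) - 489005 = \left(-1 - 30\right) - 489005 = -31 - 489005 = -489036$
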